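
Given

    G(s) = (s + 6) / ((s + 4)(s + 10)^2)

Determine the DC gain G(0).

At s = 0 each factor (s + a) contributes a and each (s^2 + bs + c) contributes c.
G(0) = 1·(6) / ((4) · (10) · (10)) = 6/400 = 3/200.

G(0) = 3/200 ≈ 0.01500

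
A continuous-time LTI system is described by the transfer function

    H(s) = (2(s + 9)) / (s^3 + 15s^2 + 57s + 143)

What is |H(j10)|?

Substitute s = j10: numerator = 18 + j20, denominator = -1357 - j430.
|H(j10)| = |18 + j20| / |-1357 - j430| = 26.907 / 1423.5 ≈ 0.01890.

|H(j10)| ≈ 0.01890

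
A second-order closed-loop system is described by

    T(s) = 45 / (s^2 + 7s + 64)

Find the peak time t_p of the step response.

Comparing s^2 + 7s + 64 to s^2 + 2ζωₙs + ωₙ²: ωₙ = 8 rad/s and ζ = 7/(2·8) = 0.4375.
ζωₙ = 7/2 = 3.5, so ω_d = ωₙ√(1−ζ²) = √(ωₙ² − (ζωₙ)²) = √(64 − 3.5²) = √51.75 ≈ 7.194 rad/s.
t_p = π/ω_d = π/7.194 ≈ 0.4367 s.

t_p ≈ 0.4367 s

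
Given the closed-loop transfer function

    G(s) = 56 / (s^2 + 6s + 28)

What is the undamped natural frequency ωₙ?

ωₙ ≈ 5.292 rad/s

Compare the denominator to the standard form s^2 + 2ζωₙs + ωₙ².
ωₙ² = 28, so ωₙ = √28 ≈ 5.292 rad/s.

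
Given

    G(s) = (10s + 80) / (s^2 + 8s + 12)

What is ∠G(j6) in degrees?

∠G(j6) ≈ -79.70°

At s = j6: numerator = 80 + j60, denominator = -24 + j48.
∠G = ∠num − ∠den = 36.870° − (116.57°) = -79.70°.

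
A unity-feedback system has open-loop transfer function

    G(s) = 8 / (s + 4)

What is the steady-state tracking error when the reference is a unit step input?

G(s) has no poles at the origin.
This is a Type 0 system. Kp = lim_{s→0} G(s) = 8/4 = 2.
e_ss = 1/(1 + Kp) = 1/(1 + 2) = 1/3 ≈ 0.3333.

e_ss = 0.3333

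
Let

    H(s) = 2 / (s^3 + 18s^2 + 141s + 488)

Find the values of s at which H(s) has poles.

The poles are the roots of the denominator s^3 + 18s^2 + 141s + 488 = 0.
Trying s = -8: the polynomial evaluates to 0, so (s + 8) is a factor.
Dividing out leaves s^2 + 10s + 61 = 0.
The quadratic formula then gives s = -5 ± 6j.

s = -5 ± 6j, -8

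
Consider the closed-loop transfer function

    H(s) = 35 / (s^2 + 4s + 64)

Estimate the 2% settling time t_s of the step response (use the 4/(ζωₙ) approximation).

t_s ≈ 2 s

Comparing s^2 + 4s + 64 to s^2 + 2ζωₙs + ωₙ²: ωₙ = 8 rad/s and ζ = 4/(2·8) = 0.25.
ζωₙ = 4/2 = 2, so t_s ≈ 4/(ζωₙ) = 4/2 = 2 s.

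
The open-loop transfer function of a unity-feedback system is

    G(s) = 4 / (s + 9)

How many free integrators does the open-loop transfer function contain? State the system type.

The denominator has no factor of s at the origin — no free integrator — so this is a Type 0 system.

Type 0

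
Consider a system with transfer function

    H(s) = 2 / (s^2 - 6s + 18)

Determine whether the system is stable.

unstable

The poles can be read from the denominator factors: s = 3 + 3j, 3 - 3j.
Since the pole(s) at s = 3 ± 3j lie in the right half-plane, the system is unstable.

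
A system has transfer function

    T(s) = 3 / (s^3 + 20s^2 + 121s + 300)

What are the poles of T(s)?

The poles are the roots of the denominator s^3 + 20s^2 + 121s + 300 = 0.
Trying s = -12: the polynomial evaluates to 0, so (s + 12) is a factor.
Dividing out leaves s^2 + 8s + 25 = 0.
The quadratic formula then gives s = -4 ± 3j.

s = -4 + 3j, -4 - 3j, -12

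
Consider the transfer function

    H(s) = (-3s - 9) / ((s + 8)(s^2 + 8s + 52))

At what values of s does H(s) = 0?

s = -3

Set the numerator to zero: -3s - 9 = 0, i.e. -3·(s + 3) = 0.
So s = -3.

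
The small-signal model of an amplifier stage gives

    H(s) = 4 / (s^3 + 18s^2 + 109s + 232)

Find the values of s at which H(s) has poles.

The poles are the roots of the denominator s^3 + 18s^2 + 109s + 232 = 0.
Trying s = -8: the polynomial evaluates to 0, so (s + 8) is a factor.
Dividing out leaves s^2 + 10s + 29 = 0.
The quadratic formula then gives s = -5 ± 2j.

s = -5 ± 2j, -8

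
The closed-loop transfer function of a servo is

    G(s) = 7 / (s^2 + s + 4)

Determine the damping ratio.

ζ = 0.25

Compare the denominator to the standard form s^2 + 2ζωₙs + ωₙ².
ωₙ² = 4, so ωₙ = 2 rad/s.
2ζωₙ = 1, so ζ = 1/(2·2) = 0.25.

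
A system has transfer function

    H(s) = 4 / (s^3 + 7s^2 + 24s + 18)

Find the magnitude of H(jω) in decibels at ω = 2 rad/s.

|H(j2)|_dB ≈ -20.3 dB

Substitute s = j2: numerator = 4, denominator = -10 + j40.
|H(j2)| = |4| / |-10 + j40| = 4 / 41.231 ≈ 0.09701.
In decibels: 20·log₁₀(0.09701) ≈ -20.3 dB.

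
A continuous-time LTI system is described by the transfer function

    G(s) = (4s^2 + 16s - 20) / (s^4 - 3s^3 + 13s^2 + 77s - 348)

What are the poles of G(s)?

The poles are the roots of the denominator s^4 - 3s^3 + 13s^2 + 77s - 348 = 0.
Trying s = -4: the polynomial evaluates to 0, so (s + 4) is a factor.
Dividing out leaves s^3 - 7s^2 + 41s - 87 = 0.
This factors further as (s^2 - 4s + 29)(s - 3) = 0.

s = -4, 2 + 5j, 2 - 5j, 3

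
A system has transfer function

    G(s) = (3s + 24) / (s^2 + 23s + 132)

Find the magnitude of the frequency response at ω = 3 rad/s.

|G(j3)| ≈ 0.1817

Substitute s = j3: numerator = 24 + j9, denominator = 123 + j69.
|G(j3)| = |24 + j9| / |123 + j69| = 25.632 / 141.03 ≈ 0.1817.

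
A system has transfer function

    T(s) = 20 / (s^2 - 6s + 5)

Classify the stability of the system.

The denominator s^2 - 6s + 5 factors as (s - 5)(s - 1), giving poles at s = 5, 1.
Since the pole(s) at s = 5, 1 lie in the right half-plane, the system is unstable.

unstable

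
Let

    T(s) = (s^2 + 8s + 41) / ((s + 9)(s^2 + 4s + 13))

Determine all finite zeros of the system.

s = -4 + 5j, -4 - 5j

Set the numerator to zero: s^2 + 8s + 41 = 0.
Factoring: (s^2 + 8s + 41) = 0.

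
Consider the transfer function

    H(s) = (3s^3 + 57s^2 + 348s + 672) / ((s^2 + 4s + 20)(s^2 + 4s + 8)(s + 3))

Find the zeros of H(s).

Set the numerator to zero: 3s^3 + 57s^2 + 348s + 672 = 0, i.e. 3·(s^3 + 19s^2 + 116s + 224) = 0.
Factoring: (s + 7)(s + 4)(s + 8) = 0.

s = -7, -4, -8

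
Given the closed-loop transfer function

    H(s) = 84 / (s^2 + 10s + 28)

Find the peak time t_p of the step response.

t_p ≈ 1.814 s

Comparing s^2 + 10s + 28 to s^2 + 2ζωₙs + ωₙ²: ωₙ = √28 ≈ 5.292 rad/s and ζ = 10/(2·√28) ≈ 0.9449.
ζωₙ = 10/2 = 5, so ω_d = ωₙ√(1−ζ²) = √(ωₙ² − (ζωₙ)²) = √(28 − 5²) = √3 ≈ 1.732 rad/s.
t_p = π/ω_d = π/1.732 ≈ 1.814 s.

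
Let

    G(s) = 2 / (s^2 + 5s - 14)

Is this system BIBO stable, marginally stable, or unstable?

unstable

The denominator s^2 + 5s - 14 factors as (s - 2)(s + 7), giving poles at s = 2, -7.
Since the pole(s) at s = 2 lie in the right half-plane, the system is unstable.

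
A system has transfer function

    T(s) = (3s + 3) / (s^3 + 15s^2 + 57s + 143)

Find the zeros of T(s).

Set the numerator to zero: 3s + 3 = 0, i.e. 3·(s + 1) = 0.
So s = -1.

s = -1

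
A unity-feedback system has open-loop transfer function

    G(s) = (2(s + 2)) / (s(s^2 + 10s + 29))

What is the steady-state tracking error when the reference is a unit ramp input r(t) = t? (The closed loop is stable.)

e_ss = 7.250

G(s) has one pole at the origin.
This is a Type 1 system. Kv = lim_{s→0} s·G(s) = 4/29.
e_ss = 1/Kv = 1/(4/29) = 29/4 ≈ 7.250.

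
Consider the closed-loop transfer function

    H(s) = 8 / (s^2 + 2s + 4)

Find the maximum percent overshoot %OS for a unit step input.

Comparing s^2 + 2s + 4 to s^2 + 2ζωₙs + ωₙ²: ωₙ = 2 rad/s and ζ = 2/(2·2) = 0.5.
%OS = 100·exp(−πζ/√(1−ζ²)) = 100·exp(−π·0.5/√(1−0.5²)) ≈ 16.3%.

%OS ≈ 16.3%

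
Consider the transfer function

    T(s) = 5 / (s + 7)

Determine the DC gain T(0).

Set s = 0: T(0) = (5) / (7) = 5/7.

T(0) = 5/7 ≈ 0.7143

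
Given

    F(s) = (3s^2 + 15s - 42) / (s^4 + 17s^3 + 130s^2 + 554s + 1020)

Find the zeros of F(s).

s = 2, -7

Set the numerator to zero: 3s^2 + 15s - 42 = 0, i.e. 3·(s^2 + 5s - 14) = 0.
Factoring: (s - 2)(s + 7) = 0.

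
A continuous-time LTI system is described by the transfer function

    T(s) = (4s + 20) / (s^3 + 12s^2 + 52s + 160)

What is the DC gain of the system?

Set s = 0: T(0) = (20) / (160) = 1/8.

T(0) = 1/8 ≈ 0.1250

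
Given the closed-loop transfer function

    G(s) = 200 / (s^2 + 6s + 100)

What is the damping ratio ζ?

ζ = 0.3

Compare the denominator to the standard form s^2 + 2ζωₙs + ωₙ².
ωₙ² = 100, so ωₙ = 10 rad/s.
2ζωₙ = 6, so ζ = 6/(2·10) = 0.3.
With ζ = 0.3 the response is underdamped.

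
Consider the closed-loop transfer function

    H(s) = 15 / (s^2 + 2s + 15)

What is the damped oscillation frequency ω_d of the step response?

ω_d ≈ 3.742 rad/s

Comparing s^2 + 2s + 15 to s^2 + 2ζωₙs + ωₙ²: ωₙ = √15 ≈ 3.873 rad/s and ζ = 2/(2·√15) ≈ 0.2582.
ζωₙ = 2/2 = 1, so ω_d = ωₙ√(1−ζ²) = √(ωₙ² − (ζωₙ)²) = √(15 − 1²) = √14 ≈ 3.742 rad/s.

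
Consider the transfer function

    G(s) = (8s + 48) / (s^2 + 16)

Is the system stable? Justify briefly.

The poles can be read from the denominator factors: s = 4j, -4j.
Since the simple pole(s) at s = 4j, -4j lie on the jω-axis with none in the right half-plane, the system is marginally stable.

marginally stable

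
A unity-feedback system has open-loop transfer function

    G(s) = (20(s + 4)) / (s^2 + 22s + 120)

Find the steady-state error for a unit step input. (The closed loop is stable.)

e_ss = 0.6000

G(s) has no poles at the origin.
This is a Type 0 system. Kp = lim_{s→0} G(s) = 80/120 = 2/3.
e_ss = 1/(1 + Kp) = 1/(1 + 2/3) = 3/5 ≈ 0.6000.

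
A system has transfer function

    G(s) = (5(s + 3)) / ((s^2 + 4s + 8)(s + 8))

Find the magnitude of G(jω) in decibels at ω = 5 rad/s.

Substitute s = j5: numerator = 15 + j25, denominator = -236 + j75.
|G(j5)| = |15 + j25| / |-236 + j75| = 29.155 / 247.63 ≈ 0.1177.
In decibels: 20·log₁₀(0.1177) ≈ -18.6 dB.

|G(j5)|_dB ≈ -18.6 dB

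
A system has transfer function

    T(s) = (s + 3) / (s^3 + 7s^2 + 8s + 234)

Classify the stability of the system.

The denominator s^3 + 7s^2 + 8s + 234 factors as (s^2 - 2s + 26)(s + 9), giving poles at s = 1 ± 5j, -9.
Since the pole(s) at s = 1 ± 5j lie in the right half-plane, the system is unstable.

unstable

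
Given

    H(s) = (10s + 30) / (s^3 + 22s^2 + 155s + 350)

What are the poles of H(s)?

s = -10, -7, -5

The poles are the roots of the denominator s^3 + 22s^2 + 155s + 350 = 0.
Trying s = -10: the polynomial evaluates to 0, so (s + 10) is a factor.
Dividing out leaves s^2 + 12s + 35 = 0.
Factoring the quadratic: (s + 7)(s + 5) = 0.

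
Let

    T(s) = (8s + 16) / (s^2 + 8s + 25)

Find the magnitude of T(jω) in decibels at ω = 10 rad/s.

|T(j10)|_dB ≈ -2.57 dB

Substitute s = j10: numerator = 16 + j80, denominator = -75 + j80.
|T(j10)| = |16 + j80| / |-75 + j80| = 81.584 / 109.66 ≈ 0.7440.
In decibels: 20·log₁₀(0.7440) ≈ -2.57 dB.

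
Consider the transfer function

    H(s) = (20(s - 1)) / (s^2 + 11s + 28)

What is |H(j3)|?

|H(j3)| ≈ 1.661

Substitute s = j3: numerator = -20 + j60, denominator = 19 + j33.
|H(j3)| = |-20 + j60| / |19 + j33| = 63.246 / 38.079 ≈ 1.661.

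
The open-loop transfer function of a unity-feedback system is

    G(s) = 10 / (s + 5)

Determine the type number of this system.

Type 0

The denominator has no factor of s at the origin — no free integrator — so this is a Type 0 system.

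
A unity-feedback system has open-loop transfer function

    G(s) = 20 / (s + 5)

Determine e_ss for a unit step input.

e_ss = 0.2000

G(s) has no poles at the origin.
This is a Type 0 system. Kp = lim_{s→0} G(s) = 20/5 = 4.
e_ss = 1/(1 + Kp) = 1/(1 + 4) = 1/5 ≈ 0.2000.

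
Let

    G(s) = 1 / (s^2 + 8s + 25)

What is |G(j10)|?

|G(j10)| ≈ 0.009119

Substitute s = j10: numerator = 1, denominator = -75 + j80.
|G(j10)| = |1| / |-75 + j80| = 1 / 109.66 ≈ 0.009119.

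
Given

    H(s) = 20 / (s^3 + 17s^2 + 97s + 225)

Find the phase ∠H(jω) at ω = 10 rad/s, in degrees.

At s = j10: numerator = 20, denominator = -1475 - j30.
∠H = ∠num − ∠den = 0° − (-178.83°) = 178.8°.

∠H(j10) ≈ 178.8°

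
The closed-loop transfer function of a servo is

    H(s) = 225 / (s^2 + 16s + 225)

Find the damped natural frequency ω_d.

ω_d ≈ 12.69 rad/s

Comparing s^2 + 16s + 225 to s^2 + 2ζωₙs + ωₙ²: ωₙ = 15 rad/s and ζ = 16/(2·15) ≈ 0.5333.
ζωₙ = 16/2 = 8, so ω_d = ωₙ√(1−ζ²) = √(ωₙ² − (ζωₙ)²) = √(225 − 8²) = √161 ≈ 12.69 rad/s.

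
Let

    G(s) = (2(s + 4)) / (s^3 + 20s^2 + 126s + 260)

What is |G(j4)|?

|G(j4)| ≈ 0.02548

Substitute s = j4: numerator = 8 + j8, denominator = -60 + j440.
|G(j4)| = |8 + j8| / |-60 + j440| = 11.314 / 444.07 ≈ 0.02548.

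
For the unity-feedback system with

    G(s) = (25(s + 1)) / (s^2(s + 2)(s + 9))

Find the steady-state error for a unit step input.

G(s) has 2 poles at the origin.
This is a Type 2 system; for a step input the steady-state error is zero.

e_ss = 0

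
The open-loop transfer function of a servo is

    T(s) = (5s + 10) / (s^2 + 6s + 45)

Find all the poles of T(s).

s = -3 + 6j, -3 - 6j

The poles are the roots of the denominator s^2 + 6s + 45 = 0.
Using the quadratic formula: s = (-6 ± √(-144))/2 = -3 ± 6j.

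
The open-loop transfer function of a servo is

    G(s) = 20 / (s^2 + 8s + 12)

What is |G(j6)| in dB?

Substitute s = j6: numerator = 20, denominator = -24 + j48.
|G(j6)| = |20| / |-24 + j48| = 20 / 53.666 ≈ 0.3727.
In decibels: 20·log₁₀(0.3727) ≈ -8.57 dB.

|G(j6)|_dB ≈ -8.57 dB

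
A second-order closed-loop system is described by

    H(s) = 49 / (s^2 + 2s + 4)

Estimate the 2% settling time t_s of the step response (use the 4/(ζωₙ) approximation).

t_s ≈ 4 s

Comparing s^2 + 2s + 4 to s^2 + 2ζωₙs + ωₙ²: ωₙ = 2 rad/s and ζ = 2/(2·2) = 0.5.
ζωₙ = 2/2 = 1, so t_s ≈ 4/(ζωₙ) = 4/1 = 4 s.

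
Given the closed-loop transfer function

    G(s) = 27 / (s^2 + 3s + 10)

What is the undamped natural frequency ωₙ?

ωₙ ≈ 3.162 rad/s

Compare the denominator to the standard form s^2 + 2ζωₙs + ωₙ².
ωₙ² = 10, so ωₙ = √10 ≈ 3.162 rad/s.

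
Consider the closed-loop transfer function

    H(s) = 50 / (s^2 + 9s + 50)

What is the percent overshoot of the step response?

Comparing s^2 + 9s + 50 to s^2 + 2ζωₙs + ωₙ²: ωₙ = √50 ≈ 7.071 rad/s and ζ = 9/(2·√50) ≈ 0.6364.
%OS = 100·exp(−πζ/√(1−ζ²)) = 100·exp(−π·0.6364/√(1−0.6364²)) ≈ 7.49%.

%OS ≈ 7.49%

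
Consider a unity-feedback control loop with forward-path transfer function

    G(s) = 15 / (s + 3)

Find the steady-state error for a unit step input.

G(s) has no poles at the origin.
This is a Type 0 system. Kp = lim_{s→0} G(s) = 15/3 = 5.
e_ss = 1/(1 + Kp) = 1/(1 + 5) = 1/6 ≈ 0.1667.

e_ss = 0.1667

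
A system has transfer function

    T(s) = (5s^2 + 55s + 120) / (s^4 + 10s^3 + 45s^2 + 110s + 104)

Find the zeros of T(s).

Set the numerator to zero: 5s^2 + 55s + 120 = 0, i.e. 5·(s^2 + 11s + 24) = 0.
Factoring: (s + 8)(s + 3) = 0.

s = -8, -3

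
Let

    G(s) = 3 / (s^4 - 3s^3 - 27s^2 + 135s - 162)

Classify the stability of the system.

unstable

The denominator s^4 - 3s^3 - 27s^2 + 135s - 162 factors as (s - 3)^3(s + 6), giving poles at s = 3, 3, 3, -6.
Since the pole(s) at s = 3, 3, 3 lie in the right half-plane, the system is unstable.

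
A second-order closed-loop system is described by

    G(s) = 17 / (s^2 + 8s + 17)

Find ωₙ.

ωₙ ≈ 4.123 rad/s

Compare the denominator to the standard form s^2 + 2ζωₙs + ωₙ².
ωₙ² = 17, so ωₙ = √17 ≈ 4.123 rad/s.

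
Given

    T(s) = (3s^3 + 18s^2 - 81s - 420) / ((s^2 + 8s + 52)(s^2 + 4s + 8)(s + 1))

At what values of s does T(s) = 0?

Set the numerator to zero: 3s^3 + 18s^2 - 81s - 420 = 0, i.e. 3·(s^3 + 6s^2 - 27s - 140) = 0.
Factoring: (s + 7)(s + 4)(s - 5) = 0.

s = -7, -4, 5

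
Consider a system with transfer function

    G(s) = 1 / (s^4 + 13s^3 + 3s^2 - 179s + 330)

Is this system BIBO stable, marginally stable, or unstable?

The denominator s^4 + 13s^3 + 3s^2 - 179s + 330 factors as (s + 6)(s + 11)(s^2 - 4s + 5), giving poles at s = -6, -11, 2 + j, 2 - j.
Since the pole(s) at s = 2 ± j lie in the right half-plane, the system is unstable.

unstable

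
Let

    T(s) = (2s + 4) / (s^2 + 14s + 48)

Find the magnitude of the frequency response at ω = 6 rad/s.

|T(j6)| ≈ 0.1491

Substitute s = j6: numerator = 4 + j12, denominator = 12 + j84.
|T(j6)| = |4 + j12| / |12 + j84| = 12.649 / 84.853 ≈ 0.1491.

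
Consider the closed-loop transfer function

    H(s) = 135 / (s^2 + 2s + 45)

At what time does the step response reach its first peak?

t_p ≈ 0.4736 s

Comparing s^2 + 2s + 45 to s^2 + 2ζωₙs + ωₙ²: ωₙ = √45 ≈ 6.708 rad/s and ζ = 2/(2·√45) ≈ 0.1491.
ζωₙ = 2/2 = 1, so ω_d = ωₙ√(1−ζ²) = √(ωₙ² − (ζωₙ)²) = √(45 − 1²) = √44 ≈ 6.633 rad/s.
t_p = π/ω_d = π/6.633 ≈ 0.4736 s.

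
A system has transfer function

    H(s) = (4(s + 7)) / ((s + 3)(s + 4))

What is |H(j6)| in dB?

Substitute s = j6: numerator = 28 + j24, denominator = -24 + j42.
|H(j6)| = |28 + j24| / |-24 + j42| = 36.878 / 48.374 ≈ 0.7624.
In decibels: 20·log₁₀(0.7624) ≈ -2.36 dB.

|H(j6)|_dB ≈ -2.36 dB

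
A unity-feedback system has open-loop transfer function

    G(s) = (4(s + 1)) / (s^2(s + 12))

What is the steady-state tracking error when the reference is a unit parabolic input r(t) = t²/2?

G(s) has 2 poles at the origin.
This is a Type 2 system. Ka = lim_{s→0} s^2·G(s) = 4/12 = 1/3.
e_ss = 1/Ka = 1/(1/3) = 3.

e_ss = 3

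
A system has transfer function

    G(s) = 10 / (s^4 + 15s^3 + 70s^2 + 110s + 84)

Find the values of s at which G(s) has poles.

s = -1 + j, -1 - j, -7, -6

The poles are the roots of the denominator s^4 + 15s^3 + 70s^2 + 110s + 84 = 0.
Trying s = -7: the polynomial evaluates to 0, so (s + 7) is a factor.
Dividing out leaves s^3 + 8s^2 + 14s + 12 = 0.
This factors further as (s^2 + 2s + 2)(s + 6) = 0.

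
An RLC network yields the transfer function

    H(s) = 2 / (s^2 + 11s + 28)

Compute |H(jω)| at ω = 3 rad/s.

Substitute s = j3: numerator = 2, denominator = 19 + j33.
|H(j3)| = |2| / |19 + j33| = 2 / 38.079 ≈ 0.05252.

|H(j3)| ≈ 0.05252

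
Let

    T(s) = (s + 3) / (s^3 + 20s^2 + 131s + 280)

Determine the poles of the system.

The poles are the roots of the denominator s^3 + 20s^2 + 131s + 280 = 0.
Trying s = -8: the polynomial evaluates to 0, so (s + 8) is a factor.
Dividing out leaves s^2 + 12s + 35 = 0.
Factoring the quadratic: (s + 7)(s + 5) = 0.

s = -8, -7, -5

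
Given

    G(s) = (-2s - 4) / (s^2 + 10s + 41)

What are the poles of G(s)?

s = -5 + 4j, -5 - 4j

The poles are the roots of the denominator s^2 + 10s + 41 = 0.
Using the quadratic formula: s = (-10 ± √(-64))/2 = -5 ± 4j.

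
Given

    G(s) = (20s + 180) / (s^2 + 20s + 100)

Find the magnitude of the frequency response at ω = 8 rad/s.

Substitute s = j8: numerator = 180 + j160, denominator = 36 + j160.
|G(j8)| = |180 + j160| / |36 + j160| = 240.83 / 164 ≈ 1.468.

|G(j8)| ≈ 1.468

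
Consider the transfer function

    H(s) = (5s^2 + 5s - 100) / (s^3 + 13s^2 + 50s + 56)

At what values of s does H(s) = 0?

Set the numerator to zero: 5s^2 + 5s - 100 = 0, i.e. 5·(s^2 + s - 20) = 0.
Factoring: (s + 5)(s - 4) = 0.

s = -5, 4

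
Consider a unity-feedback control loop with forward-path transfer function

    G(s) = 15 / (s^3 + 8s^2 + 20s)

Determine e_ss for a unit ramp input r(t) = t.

e_ss = 1.333

G(s) has one pole at the origin.
This is a Type 1 system. Kv = lim_{s→0} s·G(s) = 15/20 = 3/4.
e_ss = 1/Kv = 1/(3/4) = 4/3 ≈ 1.333.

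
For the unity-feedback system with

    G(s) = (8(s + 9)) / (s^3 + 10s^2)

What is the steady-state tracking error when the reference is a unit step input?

G(s) has 2 poles at the origin.
This is a Type 2 system; for a step input the steady-state error is zero.

e_ss = 0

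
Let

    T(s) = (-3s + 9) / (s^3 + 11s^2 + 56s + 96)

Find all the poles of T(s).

s = -4 ± 4j, -3

The poles are the roots of the denominator s^3 + 11s^2 + 56s + 96 = 0.
Trying s = -3: the polynomial evaluates to 0, so (s + 3) is a factor.
Dividing out leaves s^2 + 8s + 32 = 0.
The quadratic formula then gives s = -4 ± 4j.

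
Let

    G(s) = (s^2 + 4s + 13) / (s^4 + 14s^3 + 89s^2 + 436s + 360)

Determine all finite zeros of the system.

s = -2 ± 3j

Set the numerator to zero: s^2 + 4s + 13 = 0.
Factoring: (s^2 + 4s + 13) = 0.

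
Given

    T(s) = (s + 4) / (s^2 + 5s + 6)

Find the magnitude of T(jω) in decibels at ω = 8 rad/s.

Substitute s = j8: numerator = 4 + j8, denominator = -58 + j40.
|T(j8)| = |4 + j8| / |-58 + j40| = 8.9443 / 70.456 ≈ 0.1269.
In decibels: 20·log₁₀(0.1269) ≈ -17.9 dB.

|T(j8)|_dB ≈ -17.9 dB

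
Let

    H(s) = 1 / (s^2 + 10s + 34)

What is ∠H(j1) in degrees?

∠H(j1) ≈ -16.86°

At s = j1: numerator = 1, denominator = 33 + j10.
∠H = ∠num − ∠den = 0° − (16.858°) = -16.86°.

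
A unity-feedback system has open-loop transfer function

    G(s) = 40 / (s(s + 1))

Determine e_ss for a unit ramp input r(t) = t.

e_ss = 0.02500

G(s) has one pole at the origin.
This is a Type 1 system. Kv = lim_{s→0} s·G(s) = 40/1.
e_ss = 1/Kv = 1/(40) = 1/40 ≈ 0.02500.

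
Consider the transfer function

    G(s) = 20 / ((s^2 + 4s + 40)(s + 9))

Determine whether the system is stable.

The poles can be read from the denominator factors: s = -2 ± 6j, -9.
Since all poles lie strictly in the left half-plane, the system is stable.

stable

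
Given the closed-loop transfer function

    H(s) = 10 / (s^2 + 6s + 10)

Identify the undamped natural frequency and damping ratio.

Compare the denominator to the standard form s^2 + 2ζωₙs + ωₙ².
ωₙ² = 10, so ωₙ = √10 ≈ 3.162 rad/s.
2ζωₙ = 6, so ζ = 6/(2·√10) ≈ 0.9487.
With ζ = 0.9487 the response is underdamped.

ωₙ ≈ 3.162 rad/s, ζ ≈ 0.9487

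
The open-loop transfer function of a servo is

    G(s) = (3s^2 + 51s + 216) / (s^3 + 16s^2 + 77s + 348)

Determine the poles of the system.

The poles are the roots of the denominator s^3 + 16s^2 + 77s + 348 = 0.
Trying s = -12: the polynomial evaluates to 0, so (s + 12) is a factor.
Dividing out leaves s^2 + 4s + 29 = 0.
The quadratic formula then gives s = -2 ± 5j.

s = -2 ± 5j, -12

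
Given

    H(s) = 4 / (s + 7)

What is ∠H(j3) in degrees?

∠H(j3) ≈ -23.20°

At s = j3: numerator = 4, denominator = 7 + j3.
∠H = ∠num − ∠den = 0° − (23.199°) = -23.20°.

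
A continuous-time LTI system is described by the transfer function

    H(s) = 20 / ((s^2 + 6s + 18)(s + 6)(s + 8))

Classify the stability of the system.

stable

The poles can be read from the denominator factors: s = -3 ± 3j, -6, -8.
Since all poles lie strictly in the left half-plane, the system is stable.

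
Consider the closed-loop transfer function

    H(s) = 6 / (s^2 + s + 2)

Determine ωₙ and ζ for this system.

Compare the denominator to the standard form s^2 + 2ζωₙs + ωₙ².
ωₙ² = 2, so ωₙ = √2 ≈ 1.414 rad/s.
2ζωₙ = 1, so ζ = 1/(2·√2) ≈ 0.3536.

ωₙ ≈ 1.414 rad/s, ζ ≈ 0.3536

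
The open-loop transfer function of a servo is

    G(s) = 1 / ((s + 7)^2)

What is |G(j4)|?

|G(j4)| ≈ 0.01538

Substitute s = j4: numerator = 1, denominator = 33 + j56.
|G(j4)| = |1| / |33 + j56| = 1 / 65 ≈ 0.01538.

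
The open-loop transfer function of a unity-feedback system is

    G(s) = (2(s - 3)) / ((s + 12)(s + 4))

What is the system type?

The denominator has no factor of s at the origin — no free integrator — so this is a Type 0 system.

Type 0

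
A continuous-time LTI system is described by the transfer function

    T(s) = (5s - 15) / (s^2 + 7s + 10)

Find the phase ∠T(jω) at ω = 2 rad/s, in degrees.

At s = j2: numerator = -15 + j10, denominator = 6 + j14.
∠T = ∠num − ∠den = 146.31° − (66.801°) = 79.51°.

∠T(j2) ≈ 79.51°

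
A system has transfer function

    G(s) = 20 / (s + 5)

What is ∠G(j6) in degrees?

At s = j6: numerator = 20, denominator = 5 + j6.
∠G = ∠num − ∠den = 0° − (50.194°) = -50.19°.

∠G(j6) ≈ -50.19°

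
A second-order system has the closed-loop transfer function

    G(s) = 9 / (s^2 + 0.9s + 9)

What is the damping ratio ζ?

Compare the denominator to the standard form s^2 + 2ζωₙs + ωₙ².
ωₙ² = 9, so ωₙ = 3 rad/s.
2ζωₙ = 0.9, so ζ = 0.9/(2·3) = 0.15.
With ζ = 0.15 the response is underdamped.

ζ = 0.15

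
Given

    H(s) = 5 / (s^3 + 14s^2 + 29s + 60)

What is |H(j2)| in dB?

Substitute s = j2: numerator = 5, denominator = 4 + j50.
|H(j2)| = |5| / |4 + j50| = 5 / 50.160 ≈ 0.09968.
In decibels: 20·log₁₀(0.09968) ≈ -20.0 dB.

|H(j2)|_dB ≈ -20.0 dB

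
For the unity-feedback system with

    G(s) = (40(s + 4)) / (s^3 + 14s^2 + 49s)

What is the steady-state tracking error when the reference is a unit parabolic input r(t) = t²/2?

G(s) has one pole at the origin.
This is a Type 1 system; Ka = lim_{s→0} s^2·G(s) = 0, so the steady-state error for a parabola input is infinite.

e_ss = ∞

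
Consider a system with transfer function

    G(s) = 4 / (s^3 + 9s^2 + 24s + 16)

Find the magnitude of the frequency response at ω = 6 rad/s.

|G(j6)| ≈ 0.01265

Substitute s = j6: numerator = 4, denominator = -308 - j72.
|G(j6)| = |4| / |-308 - j72| = 4 / 316.30 ≈ 0.01265.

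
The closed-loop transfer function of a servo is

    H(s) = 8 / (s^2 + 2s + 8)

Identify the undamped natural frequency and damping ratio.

Compare the denominator to the standard form s^2 + 2ζωₙs + ωₙ².
ωₙ² = 8, so ωₙ = √8 ≈ 2.828 rad/s.
2ζωₙ = 2, so ζ = 2/(2·√8) ≈ 0.3536.

ωₙ ≈ 2.828 rad/s, ζ ≈ 0.3536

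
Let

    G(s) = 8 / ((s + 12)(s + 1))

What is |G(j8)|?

Substitute s = j8: numerator = 8, denominator = -52 + j104.
|G(j8)| = |8| / |-52 + j104| = 8 / 116.28 ≈ 0.06880.

|G(j8)| ≈ 0.06880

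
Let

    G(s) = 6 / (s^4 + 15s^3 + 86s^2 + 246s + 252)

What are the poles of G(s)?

s = -3 + 3j, -3 - 3j, -7, -2

The poles are the roots of the denominator s^4 + 15s^3 + 86s^2 + 246s + 252 = 0.
Trying s = -7: the polynomial evaluates to 0, so (s + 7) is a factor.
Dividing out leaves s^3 + 8s^2 + 30s + 36 = 0.
This factors further as (s^2 + 6s + 18)(s + 2) = 0.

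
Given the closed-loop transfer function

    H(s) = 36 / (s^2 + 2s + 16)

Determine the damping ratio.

Compare the denominator to the standard form s^2 + 2ζωₙs + ωₙ².
ωₙ² = 16, so ωₙ = 4 rad/s.
2ζωₙ = 2, so ζ = 2/(2·4) = 0.25.

ζ = 0.25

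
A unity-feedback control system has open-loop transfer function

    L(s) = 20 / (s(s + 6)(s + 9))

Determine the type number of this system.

Type 1

The denominator has 1 factor of s at the origin (free integrator), so this is a Type 1 system.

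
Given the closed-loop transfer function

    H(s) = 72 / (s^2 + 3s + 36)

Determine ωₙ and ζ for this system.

ωₙ = 6 rad/s, ζ = 0.25

Compare the denominator to the standard form s^2 + 2ζωₙs + ωₙ².
ωₙ² = 36, so ωₙ = 6 rad/s.
2ζωₙ = 3, so ζ = 3/(2·6) = 0.25.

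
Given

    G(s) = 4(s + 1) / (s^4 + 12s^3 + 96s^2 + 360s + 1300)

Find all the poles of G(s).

s = -5 ± 5j, -1 ± 5j

The poles are the roots of the denominator s^4 + 12s^3 + 96s^2 + 360s + 1300 = 0.
No real roots exist; factor into two real quadratics: (s^2 + 10s + 50)(s^2 + 2s + 26) = 0.
Each quadratic gives a conjugate pair via the quadratic formula.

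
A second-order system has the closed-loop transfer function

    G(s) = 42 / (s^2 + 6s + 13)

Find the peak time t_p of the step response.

t_p ≈ 1.571 s

Comparing s^2 + 6s + 13 to s^2 + 2ζωₙs + ωₙ²: ωₙ = √13 ≈ 3.606 rad/s and ζ = 6/(2·√13) ≈ 0.8321.
ζωₙ = 6/2 = 3, so ω_d = ωₙ√(1−ζ²) = √(ωₙ² − (ζωₙ)²) = √(13 − 3²) = √4 = 2 rad/s.
t_p = π/ω_d = π/2 ≈ 1.571 s.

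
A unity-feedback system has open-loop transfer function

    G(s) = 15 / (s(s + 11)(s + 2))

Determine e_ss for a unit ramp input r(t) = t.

e_ss = 1.467

G(s) has one pole at the origin.
This is a Type 1 system. Kv = lim_{s→0} s·G(s) = 15/22.
e_ss = 1/Kv = 1/(15/22) = 22/15 ≈ 1.467.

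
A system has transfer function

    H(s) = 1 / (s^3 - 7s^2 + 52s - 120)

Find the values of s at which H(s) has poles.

The poles are the roots of the denominator s^3 - 7s^2 + 52s - 120 = 0.
Trying s = 3: the polynomial evaluates to 0, so (s - 3) is a factor.
Dividing out leaves s^2 - 4s + 40 = 0.
The quadratic formula then gives s = 2 ± 6j.

s = 2 + 6j, 2 - 6j, 3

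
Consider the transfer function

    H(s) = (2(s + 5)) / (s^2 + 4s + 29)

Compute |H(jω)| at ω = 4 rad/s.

|H(j4)| ≈ 0.6212

Substitute s = j4: numerator = 10 + j8, denominator = 13 + j16.
|H(j4)| = |10 + j8| / |13 + j16| = 12.806 / 20.616 ≈ 0.6212.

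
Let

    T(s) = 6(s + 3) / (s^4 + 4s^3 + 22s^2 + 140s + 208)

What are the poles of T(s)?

The poles are the roots of the denominator s^4 + 4s^3 + 22s^2 + 140s + 208 = 0.
Trying s = -2: the polynomial evaluates to 0, so (s + 2) is a factor.
Dividing out leaves s^3 + 2s^2 + 18s + 104 = 0.
This factors further as (s^2 - 2s + 26)(s + 4) = 0.

s = 1 ± 5j, -2, -4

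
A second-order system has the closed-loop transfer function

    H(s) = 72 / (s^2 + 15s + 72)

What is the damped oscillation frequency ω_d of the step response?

Comparing s^2 + 15s + 72 to s^2 + 2ζωₙs + ωₙ²: ωₙ = √72 ≈ 8.485 rad/s and ζ = 15/(2·√72) ≈ 0.8839.
ζωₙ = 15/2 = 7.5, so ω_d = ωₙ√(1−ζ²) = √(ωₙ² − (ζωₙ)²) = √(72 − 7.5²) = √15.75 ≈ 3.969 rad/s.

ω_d ≈ 3.969 rad/s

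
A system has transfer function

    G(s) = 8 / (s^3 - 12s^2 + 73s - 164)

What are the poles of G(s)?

s = 4 ± 5j, 4

The poles are the roots of the denominator s^3 - 12s^2 + 73s - 164 = 0.
Trying s = 4: the polynomial evaluates to 0, so (s - 4) is a factor.
Dividing out leaves s^2 - 8s + 41 = 0.
The quadratic formula then gives s = 4 ± 5j.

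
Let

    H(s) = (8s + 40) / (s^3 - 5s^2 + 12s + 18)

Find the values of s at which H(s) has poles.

The poles are the roots of the denominator s^3 - 5s^2 + 12s + 18 = 0.
Trying s = -1: the polynomial evaluates to 0, so (s + 1) is a factor.
Dividing out leaves s^2 - 6s + 18 = 0.
The quadratic formula then gives s = 3 ± 3j.

s = 3 ± 3j, -1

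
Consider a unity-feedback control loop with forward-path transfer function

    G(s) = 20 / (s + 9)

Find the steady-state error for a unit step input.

G(s) has no poles at the origin.
This is a Type 0 system. Kp = lim_{s→0} G(s) = 20/9.
e_ss = 1/(1 + Kp) = 1/(1 + 20/9) = 9/29 ≈ 0.3103.

e_ss = 0.3103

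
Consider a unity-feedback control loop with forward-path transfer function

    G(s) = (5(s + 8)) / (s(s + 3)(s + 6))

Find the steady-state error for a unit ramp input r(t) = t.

e_ss = 0.4500

G(s) has one pole at the origin.
This is a Type 1 system. Kv = lim_{s→0} s·G(s) = 40/18 = 20/9.
e_ss = 1/Kv = 1/(20/9) = 9/20 ≈ 0.4500.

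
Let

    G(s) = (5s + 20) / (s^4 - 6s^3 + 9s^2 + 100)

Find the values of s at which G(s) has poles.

s = 4 ± 2j, -1 ± 2j

The poles are the roots of the denominator s^4 - 6s^3 + 9s^2 + 100 = 0.
No real roots exist; factor into two real quadratics: (s^2 - 8s + 20)(s^2 + 2s + 5) = 0.
Each quadratic gives a conjugate pair via the quadratic formula.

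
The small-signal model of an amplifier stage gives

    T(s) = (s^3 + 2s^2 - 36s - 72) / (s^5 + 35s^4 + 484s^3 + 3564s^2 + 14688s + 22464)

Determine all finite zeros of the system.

s = 6, -2, -6

Set the numerator to zero: s^3 + 2s^2 - 36s - 72 = 0.
Factoring: (s - 6)(s + 2)(s + 6) = 0.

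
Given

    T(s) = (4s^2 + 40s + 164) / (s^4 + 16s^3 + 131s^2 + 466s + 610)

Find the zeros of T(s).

s = -5 ± 4j

Set the numerator to zero: 4s^2 + 40s + 164 = 0, i.e. 4·(s^2 + 10s + 41) = 0.
Factoring: (s^2 + 10s + 41) = 0.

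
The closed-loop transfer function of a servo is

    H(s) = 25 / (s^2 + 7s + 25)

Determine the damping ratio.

ζ = 0.7

Compare the denominator to the standard form s^2 + 2ζωₙs + ωₙ².
ωₙ² = 25, so ωₙ = 5 rad/s.
2ζωₙ = 7, so ζ = 7/(2·5) = 0.7.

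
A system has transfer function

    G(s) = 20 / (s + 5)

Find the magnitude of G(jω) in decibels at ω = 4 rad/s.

Substitute s = j4: numerator = 20, denominator = 5 + j4.
|G(j4)| = |20| / |5 + j4| = 20 / 6.4031 ≈ 3.123.
In decibels: 20·log₁₀(3.123) ≈ 9.89 dB.

|G(j4)|_dB ≈ 9.89 dB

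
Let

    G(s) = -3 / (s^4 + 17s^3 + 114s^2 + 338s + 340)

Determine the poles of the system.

The poles are the roots of the denominator s^4 + 17s^3 + 114s^2 + 338s + 340 = 0.
Trying s = -5: the polynomial evaluates to 0, so (s + 5) is a factor.
Dividing out leaves s^3 + 12s^2 + 54s + 68 = 0.
This factors further as (s^2 + 10s + 34)(s + 2) = 0.

s = -5 + 3j, -5 - 3j, -5, -2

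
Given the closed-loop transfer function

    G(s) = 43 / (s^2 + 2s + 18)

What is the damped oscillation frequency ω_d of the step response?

ω_d ≈ 4.123 rad/s

Comparing s^2 + 2s + 18 to s^2 + 2ζωₙs + ωₙ²: ωₙ = √18 ≈ 4.243 rad/s and ζ = 2/(2·√18) ≈ 0.2357.
ζωₙ = 2/2 = 1, so ω_d = ωₙ√(1−ζ²) = √(ωₙ² − (ζωₙ)²) = √(18 − 1²) = √17 ≈ 4.123 rad/s.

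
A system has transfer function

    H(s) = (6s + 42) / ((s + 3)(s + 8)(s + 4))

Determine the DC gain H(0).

H(0) = 7/16 ≈ 0.4375

Set s = 0: H(0) = (42) / (96) = 7/16.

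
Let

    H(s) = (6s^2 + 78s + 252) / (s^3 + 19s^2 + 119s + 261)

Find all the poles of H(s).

The poles are the roots of the denominator s^3 + 19s^2 + 119s + 261 = 0.
Trying s = -9: the polynomial evaluates to 0, so (s + 9) is a factor.
Dividing out leaves s^2 + 10s + 29 = 0.
The quadratic formula then gives s = -5 ± 2j.

s = -5 + 2j, -5 - 2j, -9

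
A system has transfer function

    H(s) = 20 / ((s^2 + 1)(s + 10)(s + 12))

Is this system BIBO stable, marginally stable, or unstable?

marginally stable

The poles can be read from the denominator factors: s = j, -j, -10, -12.
Since the simple pole(s) at s = ±j lie on the jω-axis with none in the right half-plane, the system is marginally stable.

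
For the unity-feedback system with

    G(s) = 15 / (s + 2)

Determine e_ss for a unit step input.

e_ss = 0.1176

G(s) has no poles at the origin.
This is a Type 0 system. Kp = lim_{s→0} G(s) = 15/2.
e_ss = 1/(1 + Kp) = 1/(1 + 15/2) = 2/17 ≈ 0.1176.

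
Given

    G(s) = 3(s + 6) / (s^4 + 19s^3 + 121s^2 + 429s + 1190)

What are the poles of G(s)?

s = -1 + 4j, -1 - 4j, -7, -10

The poles are the roots of the denominator s^4 + 19s^3 + 121s^2 + 429s + 1190 = 0.
Trying s = -7: the polynomial evaluates to 0, so (s + 7) is a factor.
Dividing out leaves s^3 + 12s^2 + 37s + 170 = 0.
This factors further as (s^2 + 2s + 17)(s + 10) = 0.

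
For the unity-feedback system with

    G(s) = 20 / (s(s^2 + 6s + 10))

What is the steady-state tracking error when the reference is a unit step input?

e_ss = 0

G(s) has one pole at the origin.
This is a Type 1 system; for a step input the steady-state error is zero.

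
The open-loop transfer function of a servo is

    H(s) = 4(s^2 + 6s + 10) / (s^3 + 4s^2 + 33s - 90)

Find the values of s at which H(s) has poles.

The poles are the roots of the denominator s^3 + 4s^2 + 33s - 90 = 0.
Trying s = 2: the polynomial evaluates to 0, so (s - 2) is a factor.
Dividing out leaves s^2 + 6s + 45 = 0.
The quadratic formula then gives s = -3 ± 6j.

s = -3 + 6j, -3 - 6j, 2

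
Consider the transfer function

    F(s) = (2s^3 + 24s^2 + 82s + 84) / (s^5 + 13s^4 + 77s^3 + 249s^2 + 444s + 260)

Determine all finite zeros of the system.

s = -3, -2, -7

Set the numerator to zero: 2s^3 + 24s^2 + 82s + 84 = 0, i.e. 2·(s^3 + 12s^2 + 41s + 42) = 0.
Factoring: (s + 3)(s + 2)(s + 7) = 0.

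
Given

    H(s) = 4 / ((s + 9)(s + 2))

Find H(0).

H(0) = 2/9 ≈ 0.2222

At s = 0 each factor (s + a) contributes a and each (s^2 + bs + c) contributes c.
H(0) = 4·1 / ((9) · (2)) = 4/18 = 2/9.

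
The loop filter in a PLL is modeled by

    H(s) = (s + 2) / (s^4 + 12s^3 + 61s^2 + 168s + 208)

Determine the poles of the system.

The poles are the roots of the denominator s^4 + 12s^3 + 61s^2 + 168s + 208 = 0.
Trying s = -4: the polynomial evaluates to 0, so (s + 4) is a factor.
Dividing out leaves s^3 + 8s^2 + 29s + 52 = 0.
This factors further as (s^2 + 4s + 13)(s + 4) = 0.

s = -2 + 3j, -2 - 3j, -4, -4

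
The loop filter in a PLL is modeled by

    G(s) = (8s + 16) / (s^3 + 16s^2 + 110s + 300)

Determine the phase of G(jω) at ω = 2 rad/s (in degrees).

∠G(j2) ≈ 3.066°

At s = j2: numerator = 16 + j16, denominator = 236 + j212.
∠G = ∠num − ∠den = 45° − (41.934°) = 3.066°.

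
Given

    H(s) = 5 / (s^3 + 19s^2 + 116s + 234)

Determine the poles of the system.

The poles are the roots of the denominator s^3 + 19s^2 + 116s + 234 = 0.
Trying s = -9: the polynomial evaluates to 0, so (s + 9) is a factor.
Dividing out leaves s^2 + 10s + 26 = 0.
The quadratic formula then gives s = -5 ± 1j.

s = -5 + j, -5 - j, -9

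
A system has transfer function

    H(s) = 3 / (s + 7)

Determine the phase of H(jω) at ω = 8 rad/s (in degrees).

At s = j8: numerator = 3, denominator = 7 + j8.
∠H = ∠num − ∠den = 0° − (48.814°) = -48.81°.

∠H(j8) ≈ -48.81°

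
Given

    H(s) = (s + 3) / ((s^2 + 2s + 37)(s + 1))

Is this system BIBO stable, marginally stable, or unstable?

The poles can be read from the denominator factors: s = -1 + 6j, -1 - 6j, -1.
Since all poles lie strictly in the left half-plane, the system is stable.

stable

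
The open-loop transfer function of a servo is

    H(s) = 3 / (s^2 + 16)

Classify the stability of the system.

The denominator s^2 + 16 factors as (s^2 + 16), giving poles at s = ±4j.
Since the simple pole(s) at s = 4j, -4j lie on the jω-axis with none in the right half-plane, the system is marginally stable.

marginally stable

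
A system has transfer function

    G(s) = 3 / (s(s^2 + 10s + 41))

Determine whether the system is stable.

The poles can be read from the denominator factors: s = 0, -5 ± 4j.
Since the simple pole(s) at s = 0 lie on the jω-axis with none in the right half-plane, the system is marginally stable.

marginally stable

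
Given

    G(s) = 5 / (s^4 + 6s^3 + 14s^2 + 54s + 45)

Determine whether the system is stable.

The denominator s^4 + 6s^3 + 14s^2 + 54s + 45 factors as (s^2 + 9)(s + 5)(s + 1), giving poles at s = ±3j, -5, -1.
Since the simple pole(s) at s = 3j, -3j lie on the jω-axis with none in the right half-plane, the system is marginally stable.

marginally stable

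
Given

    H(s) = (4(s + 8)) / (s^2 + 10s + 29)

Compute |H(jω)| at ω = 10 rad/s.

|H(j10)| ≈ 0.4177

Substitute s = j10: numerator = 32 + j40, denominator = -71 + j100.
|H(j10)| = |32 + j40| / |-71 + j100| = 51.225 / 122.64 ≈ 0.4177.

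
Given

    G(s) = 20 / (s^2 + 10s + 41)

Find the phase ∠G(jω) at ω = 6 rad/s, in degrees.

∠G(j6) ≈ -85.24°

At s = j6: numerator = 20, denominator = 5 + j60.
∠G = ∠num − ∠den = 0° − (85.236°) = -85.24°.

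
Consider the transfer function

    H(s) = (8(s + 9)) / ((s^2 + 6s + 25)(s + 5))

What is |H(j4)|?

|H(j4)| ≈ 0.4801

Substitute s = j4: numerator = 72 + j32, denominator = -51 + j156.
|H(j4)| = |72 + j32| / |-51 + j156| = 78.791 / 164.12 ≈ 0.4801.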